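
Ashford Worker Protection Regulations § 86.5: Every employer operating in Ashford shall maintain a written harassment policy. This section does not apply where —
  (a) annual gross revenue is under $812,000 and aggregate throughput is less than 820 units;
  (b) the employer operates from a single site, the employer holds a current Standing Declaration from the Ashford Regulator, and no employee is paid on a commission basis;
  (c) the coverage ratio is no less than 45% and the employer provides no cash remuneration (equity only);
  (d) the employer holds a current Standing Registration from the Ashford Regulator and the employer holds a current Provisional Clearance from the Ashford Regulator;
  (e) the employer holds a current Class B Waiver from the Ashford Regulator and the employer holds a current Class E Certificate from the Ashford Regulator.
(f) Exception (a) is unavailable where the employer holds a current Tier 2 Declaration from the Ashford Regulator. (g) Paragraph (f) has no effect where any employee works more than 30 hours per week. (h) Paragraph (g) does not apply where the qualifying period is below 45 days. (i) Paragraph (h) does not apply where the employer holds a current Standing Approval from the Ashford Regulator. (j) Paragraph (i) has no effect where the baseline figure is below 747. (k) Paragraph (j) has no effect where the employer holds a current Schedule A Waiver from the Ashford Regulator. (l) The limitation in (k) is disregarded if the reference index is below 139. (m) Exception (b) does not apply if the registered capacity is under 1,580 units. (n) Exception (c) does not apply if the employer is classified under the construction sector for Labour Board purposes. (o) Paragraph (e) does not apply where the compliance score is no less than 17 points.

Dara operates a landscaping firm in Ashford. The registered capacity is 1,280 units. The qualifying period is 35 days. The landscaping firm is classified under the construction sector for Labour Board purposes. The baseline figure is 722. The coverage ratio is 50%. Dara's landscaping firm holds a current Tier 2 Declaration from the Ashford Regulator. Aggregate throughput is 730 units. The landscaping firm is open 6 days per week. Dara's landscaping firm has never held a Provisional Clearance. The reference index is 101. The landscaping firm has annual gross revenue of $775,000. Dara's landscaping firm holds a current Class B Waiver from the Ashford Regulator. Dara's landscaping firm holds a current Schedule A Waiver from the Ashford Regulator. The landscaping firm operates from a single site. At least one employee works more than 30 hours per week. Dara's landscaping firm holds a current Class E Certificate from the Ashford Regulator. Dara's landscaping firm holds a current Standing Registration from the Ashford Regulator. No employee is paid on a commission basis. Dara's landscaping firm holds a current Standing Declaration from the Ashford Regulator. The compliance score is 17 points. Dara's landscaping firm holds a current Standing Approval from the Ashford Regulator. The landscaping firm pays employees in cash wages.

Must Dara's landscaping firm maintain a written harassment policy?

All of (a)'s requirements are met (annual gross revenue is $775,000, under the $812,000 limit; aggregate throughput is 730 units, less than the 820 units limit). However, paragraphs (f)–(l) must be considered: (f) is triggered — a current Tier 2 Declaration is held. (g) is triggered (at least one employee exceeds 30 hours/week), but is overridden by (h): (h) operates against (g): the qualifying period is 35 days, below the 45 days limit. (i) is engaged (a current Standing Approval is held), but is itself disapplied by (j): (j) applies — the baseline figure is 722, below the 747 limit. (k) would limit (j) — a current Schedule A Waiver is held — but (l) sets (k) aside: (l) operates — the reference index is 101, below the 139 limit. Exception (a) does not apply.
Exception (b) is satisfied on its face — the employer operates from a single site; a current Standing Declaration is held; no employee is paid on commission. Turning to paragraph (m): (m) operates against (b): the registered capacity is 1,280 units, under the 1,580 units limit. So (b) is unavailable.
Exception (c) does not apply: employees are paid cash wages.
Exception (d) does not apply: no current Provisional Clearance is held.
Exception (e)'s conditions are all satisfied: a current Class B Waiver is held; a current Class E Certificate is held. But: (o) operates — the compliance score is 17 points, meeting the 17 points threshold. Exception (e) does not apply.
Every exception is unavailable, so the rule governs.

Yes — Dara's landscaping firm must maintain a written harassment policy.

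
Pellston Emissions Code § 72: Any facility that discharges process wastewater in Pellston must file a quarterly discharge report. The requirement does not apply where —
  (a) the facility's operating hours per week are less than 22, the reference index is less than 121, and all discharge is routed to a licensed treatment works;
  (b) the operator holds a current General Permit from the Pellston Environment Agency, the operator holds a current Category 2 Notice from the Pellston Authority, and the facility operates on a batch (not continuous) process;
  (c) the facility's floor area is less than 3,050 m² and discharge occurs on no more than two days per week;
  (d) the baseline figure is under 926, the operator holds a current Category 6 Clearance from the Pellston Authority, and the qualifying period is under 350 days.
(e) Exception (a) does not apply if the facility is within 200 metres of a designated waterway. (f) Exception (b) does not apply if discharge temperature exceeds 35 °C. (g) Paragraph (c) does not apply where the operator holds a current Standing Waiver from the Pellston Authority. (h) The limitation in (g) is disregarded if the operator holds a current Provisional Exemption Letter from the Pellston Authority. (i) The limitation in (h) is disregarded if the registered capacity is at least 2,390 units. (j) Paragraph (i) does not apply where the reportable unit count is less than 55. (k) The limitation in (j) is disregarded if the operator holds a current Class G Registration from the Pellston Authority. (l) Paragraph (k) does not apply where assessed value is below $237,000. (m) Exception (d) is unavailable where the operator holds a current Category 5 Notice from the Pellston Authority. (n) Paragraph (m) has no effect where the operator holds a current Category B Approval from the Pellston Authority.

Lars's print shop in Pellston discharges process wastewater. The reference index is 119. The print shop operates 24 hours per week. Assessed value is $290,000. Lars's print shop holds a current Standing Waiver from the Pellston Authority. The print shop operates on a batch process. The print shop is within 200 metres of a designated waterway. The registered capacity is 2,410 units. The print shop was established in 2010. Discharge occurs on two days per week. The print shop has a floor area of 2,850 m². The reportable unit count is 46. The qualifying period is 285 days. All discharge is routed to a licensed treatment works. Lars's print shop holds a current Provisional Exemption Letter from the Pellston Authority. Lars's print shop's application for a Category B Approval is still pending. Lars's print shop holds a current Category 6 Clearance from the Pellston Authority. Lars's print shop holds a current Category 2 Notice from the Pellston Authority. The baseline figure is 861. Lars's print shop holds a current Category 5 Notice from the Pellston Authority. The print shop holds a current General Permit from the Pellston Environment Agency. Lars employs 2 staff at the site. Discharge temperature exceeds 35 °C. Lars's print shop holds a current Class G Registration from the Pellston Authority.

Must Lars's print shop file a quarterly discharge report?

Exception (a) fails — the facility's operating hours per week are 24, not less than 22.
Exception (b) is satisfied on its face — a current General Permit is held; a current Category 2 Notice is held; the facility operates on a batch process. However, paragraph (f) must be considered: (f) applies — discharge temperature exceeds 35 °C. Exception (b) does not apply.
All of (c)'s requirements are met (the facility's floor area is 2,850 m², less than the 3,050 m² limit; discharge occurs on no more than two days per week). Turning to paragraphs (g)–(l): (g) operates against (c): a current Standing Waiver is held. (h) would limit (g) — a current Provisional Exemption Letter is held — but (i) sets (h) aside: (i) operates against (h): the registered capacity is 2,410 units, meeting the 2,390 units threshold. (j) would limit (i) — the reportable unit count is 46, less than the 55 limit — but (k) sets (j) aside: (k) is triggered — a current Class G Registration is held. (l) is not triggered (assessed value is $290,000, not below $237,000), so (k) stands. So (c) is unavailable.
Exception (d) is satisfied on its face — the baseline figure is 861, under the 926 limit; a current Category 6 Clearance is held; the qualifying period is 285 days, under the 350 days limit. But applying paragraphs (m)–(n): (m) is triggered — a current Category 5 Notice is held. (n) is not engaged (there is no Category B Approval in force), so (m) stands. So (d) is unavailable.
No exception applies. The general rule governs.

Yes — Lars's print shop must file a quarterly discharge report.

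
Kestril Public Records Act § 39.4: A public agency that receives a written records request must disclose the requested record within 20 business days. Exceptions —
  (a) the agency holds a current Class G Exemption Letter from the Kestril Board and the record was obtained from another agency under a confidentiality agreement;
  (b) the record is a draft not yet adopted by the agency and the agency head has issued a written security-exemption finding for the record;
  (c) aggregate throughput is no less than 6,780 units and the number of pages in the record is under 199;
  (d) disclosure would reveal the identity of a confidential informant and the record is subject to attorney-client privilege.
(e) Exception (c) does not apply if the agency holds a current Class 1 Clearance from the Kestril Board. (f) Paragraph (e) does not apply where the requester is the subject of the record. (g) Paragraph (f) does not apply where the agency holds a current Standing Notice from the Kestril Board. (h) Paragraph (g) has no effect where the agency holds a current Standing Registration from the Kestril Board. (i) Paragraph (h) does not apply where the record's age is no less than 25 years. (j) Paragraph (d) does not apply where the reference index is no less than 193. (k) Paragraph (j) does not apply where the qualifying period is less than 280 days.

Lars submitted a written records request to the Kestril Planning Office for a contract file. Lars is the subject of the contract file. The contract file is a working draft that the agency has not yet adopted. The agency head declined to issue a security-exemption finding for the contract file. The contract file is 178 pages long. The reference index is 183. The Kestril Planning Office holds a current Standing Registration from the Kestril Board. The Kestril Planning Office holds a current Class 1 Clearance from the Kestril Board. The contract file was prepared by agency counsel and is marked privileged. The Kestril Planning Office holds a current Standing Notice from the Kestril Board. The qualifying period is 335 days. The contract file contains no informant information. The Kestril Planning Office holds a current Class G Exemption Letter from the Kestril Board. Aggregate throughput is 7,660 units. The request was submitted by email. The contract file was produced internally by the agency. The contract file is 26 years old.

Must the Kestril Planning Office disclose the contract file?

Exception (a) requires that the record was obtained from another agency under a confidentiality agreement; but the contract file was produced internally, so (a) is unavailable.
Exception (b) does not apply: the agency head declined to issue a security-exemption finding.
All of (c)'s requirements are met (aggregate throughput is 7,660 units, meeting the 6,780 units threshold; the number of pages in the record is 178, under the 199 limit). But: (e) operates against (c): a current Class 1 Clearance is held. (f) would limit (e) — Lars is the subject of the contract file — but (g) sets (f) aside: (g) applies — a current Standing Notice is held. (h) would limit (g) — a current Standing Registration is held — but (i) sets (h) aside: (i) is triggered — the record's age is 26 years, meeting the 25 years threshold. (c) is therefore removed.
Exception (d) fails — the contract file contains no informant information.
No exception displaces § 39.4.

Yes — the Kestril Planning Office must disclose the contract file.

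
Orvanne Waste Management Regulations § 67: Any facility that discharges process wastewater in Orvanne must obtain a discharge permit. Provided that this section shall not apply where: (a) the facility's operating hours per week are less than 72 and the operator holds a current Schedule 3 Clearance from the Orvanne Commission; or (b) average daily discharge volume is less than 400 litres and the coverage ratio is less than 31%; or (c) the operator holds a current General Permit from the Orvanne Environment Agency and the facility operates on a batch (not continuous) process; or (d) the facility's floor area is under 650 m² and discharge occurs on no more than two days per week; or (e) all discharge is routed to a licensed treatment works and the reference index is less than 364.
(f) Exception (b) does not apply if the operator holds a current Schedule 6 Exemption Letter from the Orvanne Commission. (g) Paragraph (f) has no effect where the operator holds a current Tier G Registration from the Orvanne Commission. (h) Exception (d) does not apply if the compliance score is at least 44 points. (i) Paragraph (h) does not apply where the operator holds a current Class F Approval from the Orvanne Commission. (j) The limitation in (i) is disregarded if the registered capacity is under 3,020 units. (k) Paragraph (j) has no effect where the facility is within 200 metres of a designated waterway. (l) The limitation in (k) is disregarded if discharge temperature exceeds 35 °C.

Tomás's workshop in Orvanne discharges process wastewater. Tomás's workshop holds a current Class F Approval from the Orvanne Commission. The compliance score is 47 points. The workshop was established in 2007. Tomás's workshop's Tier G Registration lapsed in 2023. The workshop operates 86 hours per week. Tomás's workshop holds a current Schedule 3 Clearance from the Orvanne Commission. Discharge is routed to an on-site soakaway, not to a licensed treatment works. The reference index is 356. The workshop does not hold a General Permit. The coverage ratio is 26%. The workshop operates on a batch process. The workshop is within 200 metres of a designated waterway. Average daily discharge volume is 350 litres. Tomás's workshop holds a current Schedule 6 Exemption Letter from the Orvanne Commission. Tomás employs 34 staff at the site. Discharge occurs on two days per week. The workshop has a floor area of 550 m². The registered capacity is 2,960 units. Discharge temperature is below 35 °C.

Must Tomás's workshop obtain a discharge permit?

Exception (a) requires that the facility's operating hours per week are less than 72; but the facility's operating hours per week are 86, not less than 72, so (a) is unavailable.
All of (b)'s requirements are met (average daily discharge volume is 350 litres, less than the 400 litres limit; the coverage ratio is 26%, less than the 31% limit). But: (f) is triggered — a current Schedule 6 Exemption Letter is held. (g), which would lift (f), is inapplicable — the Tier G Registration is not current. So (b) is unavailable.
Exception (c) does not apply: no General Permit is held.
Exception (d) is satisfied on its face — the facility's floor area is 550 m², under the 650 m² limit; discharge occurs on no more than two days per week. As to paragraphs (h)–(l): (h) operates (the compliance score is 47 points, meeting the 44 points threshold), but is displaced by (i): (i) operates — a current Class F Approval is held. (j) would limit (i) — the registered capacity is 2,960 units, under the 3,020 units limit — but (k) sets (j) aside: (k) operates against (j): the workshop is within 200 m of a designated waterway. (l) is not triggered (discharge temperature is below 35 °C), so (k) stands. Exception (d) stands.
Exception (e) requires that all discharge is routed to a licensed treatment works; but discharge is not routed to a licensed treatment works, so (e) is unavailable.

No — exception (d) applies; Tomás's workshop is not required to obtain a discharge permit.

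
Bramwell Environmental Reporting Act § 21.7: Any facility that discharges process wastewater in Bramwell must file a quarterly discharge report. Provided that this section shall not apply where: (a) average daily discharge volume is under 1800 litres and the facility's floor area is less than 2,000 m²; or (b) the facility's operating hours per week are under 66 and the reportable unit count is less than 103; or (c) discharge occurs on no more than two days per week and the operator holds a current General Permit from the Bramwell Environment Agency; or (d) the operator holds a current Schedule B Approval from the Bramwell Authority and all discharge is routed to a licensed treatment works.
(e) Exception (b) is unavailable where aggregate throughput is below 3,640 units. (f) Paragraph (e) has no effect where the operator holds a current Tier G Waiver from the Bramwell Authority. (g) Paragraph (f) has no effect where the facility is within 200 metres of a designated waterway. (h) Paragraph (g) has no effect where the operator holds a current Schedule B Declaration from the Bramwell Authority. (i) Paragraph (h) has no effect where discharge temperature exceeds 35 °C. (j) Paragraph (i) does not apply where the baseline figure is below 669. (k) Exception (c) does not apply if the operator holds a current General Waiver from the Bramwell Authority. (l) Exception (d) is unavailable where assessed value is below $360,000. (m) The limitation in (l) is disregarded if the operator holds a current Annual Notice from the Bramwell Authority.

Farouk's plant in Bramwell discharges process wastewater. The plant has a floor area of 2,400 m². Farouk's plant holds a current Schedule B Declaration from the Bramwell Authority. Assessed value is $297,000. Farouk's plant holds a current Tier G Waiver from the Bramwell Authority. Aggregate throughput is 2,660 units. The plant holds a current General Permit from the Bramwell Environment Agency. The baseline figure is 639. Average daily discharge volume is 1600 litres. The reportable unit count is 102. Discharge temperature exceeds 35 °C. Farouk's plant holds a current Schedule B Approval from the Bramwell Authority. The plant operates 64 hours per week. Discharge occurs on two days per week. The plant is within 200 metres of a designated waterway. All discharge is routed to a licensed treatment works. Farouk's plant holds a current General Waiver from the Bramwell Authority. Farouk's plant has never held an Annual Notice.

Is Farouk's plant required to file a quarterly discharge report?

Exception (a) requires that the facility's floor area is less than 2,000 m²; but the facility's floor area is 2,400 m², not less than 2,000 m², so (a) is unavailable.
All of (b)'s requirements are met (the facility's operating hours per week are 64, under the 66 limit; the reportable unit count is 102, less than the 103 limit). Applying paragraphs (e)–(j): (e) applies (aggregate throughput is 2,660 units, below the 3,640 units limit), but is displaced by (f): (f) operates against (e): a current Tier G Waiver is held. (g) is engaged (the plant is within 200 m of a designated waterway), but is displaced by (h): (h) applies — a current Schedule B Declaration is held. (i) operates (discharge temperature exceeds 35 °C), but is set aside by (j): (j) operates — the baseline figure is 639, below the 669 limit. So (b) applies.
All of (c)'s requirements are met (discharge occurs on no more than two days per week; a current General Permit is held). However, paragraph (k) must be considered: (k) operates against (c): a current General Waiver is held. Exception (c) does not apply.
All of (d)'s requirements are met (a current Schedule B Approval is held; discharge is routed to a licensed treatment works). Turning to paragraphs (l)–(m): (l) is engaged — assessed value is $297,000, below the $360,000 limit. (m), which would lift (l), is inapplicable — no current Annual Notice is held. So (d) is unavailable.

No — exception (b) applies; Farouk's plant is not required to file a quarterly discharge report.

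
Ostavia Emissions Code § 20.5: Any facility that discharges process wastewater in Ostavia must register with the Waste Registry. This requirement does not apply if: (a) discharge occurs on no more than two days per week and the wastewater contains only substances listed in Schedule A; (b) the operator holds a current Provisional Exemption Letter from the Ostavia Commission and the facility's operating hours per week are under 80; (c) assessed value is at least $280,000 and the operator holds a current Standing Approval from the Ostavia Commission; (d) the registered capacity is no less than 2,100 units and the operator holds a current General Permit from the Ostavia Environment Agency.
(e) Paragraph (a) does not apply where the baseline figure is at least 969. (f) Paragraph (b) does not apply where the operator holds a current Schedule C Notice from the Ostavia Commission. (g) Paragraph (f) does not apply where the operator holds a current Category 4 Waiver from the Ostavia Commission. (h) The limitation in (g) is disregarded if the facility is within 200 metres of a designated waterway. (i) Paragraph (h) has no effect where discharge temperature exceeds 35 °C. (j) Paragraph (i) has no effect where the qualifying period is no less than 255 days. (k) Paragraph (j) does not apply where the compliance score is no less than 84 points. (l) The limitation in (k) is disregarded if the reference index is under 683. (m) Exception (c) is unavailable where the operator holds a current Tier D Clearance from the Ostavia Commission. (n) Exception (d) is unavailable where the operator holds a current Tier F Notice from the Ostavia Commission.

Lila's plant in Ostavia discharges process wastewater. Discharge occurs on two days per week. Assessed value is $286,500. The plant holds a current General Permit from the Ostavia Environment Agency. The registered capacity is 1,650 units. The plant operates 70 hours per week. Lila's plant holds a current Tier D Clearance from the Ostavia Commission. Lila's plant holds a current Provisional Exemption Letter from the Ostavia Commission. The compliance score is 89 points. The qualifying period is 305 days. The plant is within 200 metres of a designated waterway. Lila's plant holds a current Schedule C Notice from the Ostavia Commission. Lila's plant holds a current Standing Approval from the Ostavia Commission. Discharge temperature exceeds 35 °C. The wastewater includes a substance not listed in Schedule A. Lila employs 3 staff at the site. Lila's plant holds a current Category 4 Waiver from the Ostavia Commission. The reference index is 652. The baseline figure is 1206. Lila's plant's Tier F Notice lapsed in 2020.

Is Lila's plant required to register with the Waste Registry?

Yes — Lila's plant must register with the Waste Registry.

Exception (a) fails — the wastewater includes a non-Schedule-A substance.
All of (b)'s requirements are met (a current Provisional Exemption Letter is held; the facility's operating hours per week are 70, under the 80 limit). However, paragraphs (f)–(l) must be considered: (f) operates against (b): a current Schedule C Notice is held. (g) is triggered (a current Category 4 Waiver is held), but yields to (h): (h) operates — the plant is within 200 m of a designated waterway. (i) is engaged (discharge temperature exceeds 35 °C), but is displaced by (j): (j) operates against (i): the qualifying period is 305 days, meeting the 255 days threshold. (k) is engaged (the compliance score is 89 points, meeting the 84 points threshold), but is overridden by (l): (l) operates — the reference index is 652, under the 683 limit. Exception (b) does not apply.
All of (c)'s requirements are met (assessed value is $286,500, meeting the $280,000 threshold; a current Standing Approval is held). However, paragraph (m) must be considered: (m) operates — a current Tier D Clearance is held. Exception (c) does not apply.
Exception (d) fails — the registered capacity is 1,650 units, short of 2,100 units.
No exception displaces § 20.5.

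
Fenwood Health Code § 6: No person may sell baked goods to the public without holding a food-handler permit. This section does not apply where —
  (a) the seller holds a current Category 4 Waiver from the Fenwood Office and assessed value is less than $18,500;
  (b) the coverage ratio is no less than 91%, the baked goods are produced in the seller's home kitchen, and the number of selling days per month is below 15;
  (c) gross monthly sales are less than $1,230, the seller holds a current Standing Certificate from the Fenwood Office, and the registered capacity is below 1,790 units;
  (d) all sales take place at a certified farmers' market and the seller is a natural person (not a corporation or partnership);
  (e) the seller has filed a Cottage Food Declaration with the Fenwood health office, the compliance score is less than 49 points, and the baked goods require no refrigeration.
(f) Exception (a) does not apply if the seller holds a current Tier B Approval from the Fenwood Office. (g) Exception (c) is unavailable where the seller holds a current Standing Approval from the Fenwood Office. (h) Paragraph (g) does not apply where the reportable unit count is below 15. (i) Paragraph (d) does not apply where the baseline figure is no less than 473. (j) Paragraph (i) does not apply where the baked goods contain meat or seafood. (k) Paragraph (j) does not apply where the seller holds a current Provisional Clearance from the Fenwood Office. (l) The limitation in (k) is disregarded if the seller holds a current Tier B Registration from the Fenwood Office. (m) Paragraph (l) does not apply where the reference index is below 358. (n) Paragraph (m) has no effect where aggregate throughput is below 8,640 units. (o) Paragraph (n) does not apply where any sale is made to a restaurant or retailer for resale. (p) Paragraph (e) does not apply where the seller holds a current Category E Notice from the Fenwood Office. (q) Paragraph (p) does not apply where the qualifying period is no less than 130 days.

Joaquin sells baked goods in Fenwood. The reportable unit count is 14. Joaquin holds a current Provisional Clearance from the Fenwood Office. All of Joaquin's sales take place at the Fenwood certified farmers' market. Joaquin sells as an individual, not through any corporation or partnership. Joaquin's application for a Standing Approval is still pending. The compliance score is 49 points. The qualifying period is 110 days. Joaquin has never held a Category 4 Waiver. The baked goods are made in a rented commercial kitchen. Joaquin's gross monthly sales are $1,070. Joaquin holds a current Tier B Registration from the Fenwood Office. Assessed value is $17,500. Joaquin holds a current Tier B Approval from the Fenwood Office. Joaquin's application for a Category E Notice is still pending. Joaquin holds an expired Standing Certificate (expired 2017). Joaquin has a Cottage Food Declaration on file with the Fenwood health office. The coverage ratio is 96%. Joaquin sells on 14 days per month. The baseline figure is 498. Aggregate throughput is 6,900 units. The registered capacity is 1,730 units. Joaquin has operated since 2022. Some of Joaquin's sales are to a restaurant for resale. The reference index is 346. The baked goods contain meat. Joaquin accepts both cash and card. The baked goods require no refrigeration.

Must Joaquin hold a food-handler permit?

Yes — Joaquin must hold a food-handler permit.

Exception (a) requires that the seller holds a current Category 4 Waiver from the Fenwood Office; but the Category 4 Waiver is not current, so (a) is unavailable.
Exception (b) requires that the baked goods are produced in the seller's home kitchen; but the baked goods are made in a commercial kitchen, not a home kitchen, so (b) is unavailable.
Exception (c) requires that the seller holds a current Standing Certificate from the Fenwood Office; but the Standing Certificate is not current, so (c) is unavailable.
Exception (d) is satisfied on its face — all sales are at a certified farmers' market; the seller is a natural person. However, paragraphs (i)–(o) must be considered: (i) operates against (d): the baseline figure is 498, meeting the 473 threshold. (j) operates (the baked goods contain meat), but is itself disapplied by (k): (k) operates — a current Provisional Clearance is held. (l) would limit (k) — a current Tier B Registration is held — but (m) sets (l) aside: (m) operates — the reference index is 346, below the 358 limit. (n) would limit (m) — aggregate throughput is 6,900 units, below the 8,640 units limit — but (o) sets (n) aside: (o) is triggered — some sales are to a restaurant for resale. (d) is therefore removed.
Exception (e) fails — the compliance score is 49 points, not less than 49 points.
No exception displaces § 6.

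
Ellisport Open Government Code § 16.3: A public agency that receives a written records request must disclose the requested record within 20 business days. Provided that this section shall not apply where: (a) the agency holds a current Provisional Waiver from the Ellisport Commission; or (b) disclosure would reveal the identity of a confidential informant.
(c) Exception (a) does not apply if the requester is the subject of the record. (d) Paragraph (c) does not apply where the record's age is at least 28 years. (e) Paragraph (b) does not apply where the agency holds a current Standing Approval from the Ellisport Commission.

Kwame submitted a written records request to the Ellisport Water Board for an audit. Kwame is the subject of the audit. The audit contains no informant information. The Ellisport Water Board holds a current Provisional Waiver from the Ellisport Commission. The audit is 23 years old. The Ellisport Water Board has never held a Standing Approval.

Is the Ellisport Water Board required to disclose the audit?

Yes — the Ellisport Water Board must disclose the audit.

Exception (a): a current Provisional Waiver is held — every condition holds. But applying paragraphs (c)–(d): (c) applies — Kwame is the subject of the audit. (d), which would lift (c), is inapplicable — the record's age is 23 years, short of 28 years. Exception (a) does not apply.
Exception (b) fails — the audit contains no informant information.
No exception displaces § 16.3.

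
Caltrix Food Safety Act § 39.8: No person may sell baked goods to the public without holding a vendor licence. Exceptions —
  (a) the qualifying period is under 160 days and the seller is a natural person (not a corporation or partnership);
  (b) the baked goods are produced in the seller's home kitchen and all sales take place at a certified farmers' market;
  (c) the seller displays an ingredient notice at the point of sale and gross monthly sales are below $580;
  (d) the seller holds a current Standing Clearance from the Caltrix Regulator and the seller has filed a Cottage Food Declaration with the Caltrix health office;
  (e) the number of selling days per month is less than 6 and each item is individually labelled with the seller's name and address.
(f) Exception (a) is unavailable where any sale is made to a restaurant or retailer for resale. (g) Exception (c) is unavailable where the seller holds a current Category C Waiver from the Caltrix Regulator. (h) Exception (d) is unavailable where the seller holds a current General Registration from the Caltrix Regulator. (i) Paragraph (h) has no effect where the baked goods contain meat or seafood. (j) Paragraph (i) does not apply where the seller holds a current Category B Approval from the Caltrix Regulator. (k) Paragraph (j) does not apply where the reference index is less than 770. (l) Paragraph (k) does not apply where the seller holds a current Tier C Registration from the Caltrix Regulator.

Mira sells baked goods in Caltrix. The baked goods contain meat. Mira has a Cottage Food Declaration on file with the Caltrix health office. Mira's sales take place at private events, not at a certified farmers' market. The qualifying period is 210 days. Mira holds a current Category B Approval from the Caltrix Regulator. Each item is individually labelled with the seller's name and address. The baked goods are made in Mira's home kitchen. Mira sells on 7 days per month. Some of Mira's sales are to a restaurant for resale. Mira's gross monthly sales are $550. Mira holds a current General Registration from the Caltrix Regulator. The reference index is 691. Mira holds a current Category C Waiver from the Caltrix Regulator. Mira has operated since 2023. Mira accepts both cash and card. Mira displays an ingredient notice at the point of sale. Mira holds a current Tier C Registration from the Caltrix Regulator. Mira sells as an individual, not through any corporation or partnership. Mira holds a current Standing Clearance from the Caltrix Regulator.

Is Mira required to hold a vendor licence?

Yes — Mira must hold a vendor licence.

Exception (a) fails — the qualifying period is 210 days, not under 160 days.
Exception (b) does not apply: sales are at private events, not a certified farmers' market.
All of (c)'s requirements are met (an ingredient notice is displayed; gross monthly sales are $550, below the $580 limit). But: (g) operates against (c): a current Category C Waiver is held. Exception (c) does not apply.
Exception (d)'s conditions are all satisfied: a current Standing Clearance is held; a Cottage Food Declaration is on file. But: (h) operates against (d): a current General Registration is held. (i) is engaged (the baked goods contain meat), but is displaced by (j): (j) is triggered — a current Category B Approval is held. (k) would limit (j) — the reference index is 691, less than the 770 limit — but (l) sets (k) aside: (l) is engaged — a current Tier C Registration is held. So (d) is unavailable.
Exception (e) fails — the number of selling days per month is 7, not less than 6.
None of the exceptions is available; § 39.8 applies in full.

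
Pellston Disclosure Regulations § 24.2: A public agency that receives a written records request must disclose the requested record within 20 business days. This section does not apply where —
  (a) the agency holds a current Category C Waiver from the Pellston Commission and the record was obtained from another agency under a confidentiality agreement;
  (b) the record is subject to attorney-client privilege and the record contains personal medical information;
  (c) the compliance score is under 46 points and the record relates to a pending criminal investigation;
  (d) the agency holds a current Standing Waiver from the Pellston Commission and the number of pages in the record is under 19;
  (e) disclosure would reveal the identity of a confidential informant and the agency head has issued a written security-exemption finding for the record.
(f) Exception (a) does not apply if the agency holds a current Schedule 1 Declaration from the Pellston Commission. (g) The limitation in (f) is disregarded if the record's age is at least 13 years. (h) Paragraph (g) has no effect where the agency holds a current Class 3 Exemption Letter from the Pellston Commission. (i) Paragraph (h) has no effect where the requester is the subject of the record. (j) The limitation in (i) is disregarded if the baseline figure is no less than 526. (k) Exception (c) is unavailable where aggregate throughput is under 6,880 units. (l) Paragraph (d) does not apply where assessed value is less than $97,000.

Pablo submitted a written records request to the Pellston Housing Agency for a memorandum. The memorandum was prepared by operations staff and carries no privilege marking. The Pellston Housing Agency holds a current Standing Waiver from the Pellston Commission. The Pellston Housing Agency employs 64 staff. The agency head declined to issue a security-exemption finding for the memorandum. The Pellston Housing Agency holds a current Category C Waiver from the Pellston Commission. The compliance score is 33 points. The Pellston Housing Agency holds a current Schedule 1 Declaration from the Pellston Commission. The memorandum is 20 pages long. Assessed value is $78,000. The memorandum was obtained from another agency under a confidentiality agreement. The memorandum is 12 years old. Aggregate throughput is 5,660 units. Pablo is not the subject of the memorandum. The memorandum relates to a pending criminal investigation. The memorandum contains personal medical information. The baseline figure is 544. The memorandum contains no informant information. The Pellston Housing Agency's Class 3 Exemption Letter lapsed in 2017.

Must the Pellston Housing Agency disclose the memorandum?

Yes — the Pellston Housing Agency must disclose the memorandum.

Exception (a): a current Category C Waiver is held; the memorandum was obtained under a confidentiality agreement — every condition holds. But: (f) is engaged — a current Schedule 1 Declaration is held. (g) is not engaged (the record's age is 12 years, short of 13 years), so (f) stands. So (a) is unavailable.
Exception (b) fails — the memorandum carries no privilege marking.
Exception (c)'s conditions are all satisfied: the compliance score is 33 points, under the 46 points limit; the memorandum relates to a pending investigation. However, paragraph (k) must be considered: (k) operates against (c): aggregate throughput is 5,660 units, under the 6,880 units limit. (c) is therefore removed.
Exception (d) fails — the number of pages in the record is 20, not under 19.
Exception (e) fails — the memorandum contains no informant information.
No exception is made out. the Pellston Housing Agency falls within the general rule.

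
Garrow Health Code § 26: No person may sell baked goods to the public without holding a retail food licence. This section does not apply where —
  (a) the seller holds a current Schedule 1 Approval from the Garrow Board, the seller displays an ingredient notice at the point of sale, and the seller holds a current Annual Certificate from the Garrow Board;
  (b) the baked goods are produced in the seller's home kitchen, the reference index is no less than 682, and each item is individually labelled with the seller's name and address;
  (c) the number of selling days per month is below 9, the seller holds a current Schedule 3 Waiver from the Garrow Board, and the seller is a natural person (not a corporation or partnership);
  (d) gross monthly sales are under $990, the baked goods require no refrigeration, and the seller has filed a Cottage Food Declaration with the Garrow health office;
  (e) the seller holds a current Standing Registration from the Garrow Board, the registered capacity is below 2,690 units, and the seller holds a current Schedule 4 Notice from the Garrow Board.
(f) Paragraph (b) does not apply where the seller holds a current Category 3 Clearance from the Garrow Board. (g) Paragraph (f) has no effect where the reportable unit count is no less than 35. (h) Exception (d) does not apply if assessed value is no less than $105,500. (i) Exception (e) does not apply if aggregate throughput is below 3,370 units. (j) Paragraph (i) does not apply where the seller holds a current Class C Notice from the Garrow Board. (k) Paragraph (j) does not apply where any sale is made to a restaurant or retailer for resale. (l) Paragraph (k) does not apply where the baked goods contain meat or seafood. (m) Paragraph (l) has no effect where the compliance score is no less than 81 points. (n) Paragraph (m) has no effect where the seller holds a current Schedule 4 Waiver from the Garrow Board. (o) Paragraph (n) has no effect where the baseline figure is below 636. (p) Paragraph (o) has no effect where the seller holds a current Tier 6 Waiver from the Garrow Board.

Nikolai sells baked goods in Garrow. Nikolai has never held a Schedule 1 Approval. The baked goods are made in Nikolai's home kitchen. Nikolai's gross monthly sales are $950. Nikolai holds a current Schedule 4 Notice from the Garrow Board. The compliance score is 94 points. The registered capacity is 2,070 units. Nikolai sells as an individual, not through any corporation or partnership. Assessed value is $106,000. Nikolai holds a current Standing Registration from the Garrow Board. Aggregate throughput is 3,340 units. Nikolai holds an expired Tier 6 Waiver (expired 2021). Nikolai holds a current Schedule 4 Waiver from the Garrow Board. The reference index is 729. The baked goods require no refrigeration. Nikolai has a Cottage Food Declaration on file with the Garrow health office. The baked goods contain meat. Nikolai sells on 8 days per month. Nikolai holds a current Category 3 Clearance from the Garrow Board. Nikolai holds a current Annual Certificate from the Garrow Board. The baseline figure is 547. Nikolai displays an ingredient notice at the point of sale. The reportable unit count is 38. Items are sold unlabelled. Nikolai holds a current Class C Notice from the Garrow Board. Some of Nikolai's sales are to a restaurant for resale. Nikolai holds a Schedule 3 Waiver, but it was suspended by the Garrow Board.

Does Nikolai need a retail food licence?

Exception (a) requires that the seller holds a current Schedule 1 Approval from the Garrow Board; but no current Schedule 1 Approval is held, so (a) is unavailable.
Exception (b) requires that each item is individually labelled with the seller's name and address; but items are sold unlabelled, so (b) is unavailable.
Exception (c) fails — there is no Schedule 3 Waiver in force.
All of (d)'s requirements are met (gross monthly sales are $950, under the $990 limit; the baked goods are shelf-stable; a Cottage Food Declaration is on file). But applying paragraph (h): (h) operates — assessed value is $106,000, meeting the $105,500 threshold. Exception (d) does not apply.
Exception (e)'s conditions are all satisfied: a current Standing Registration is held; the registered capacity is 2,070 units, below the 2,690 units limit; a current Schedule 4 Notice is held. Turning to paragraphs (i)–(p): (i) operates against (e): aggregate throughput is 3,340 units, below the 3,370 units limit. (j) operates (a current Class C Notice is held), but is displaced by (k): (k) is engaged — some sales are to a restaurant for resale. (l) would limit (k) — the baked goods contain meat — but (m) sets (l) aside: (m) operates against (l): the compliance score is 94 points, meeting the 81 points threshold. (n) would limit (m) — a current Schedule 4 Waiver is held — but (o) sets (n) aside: (o) is engaged — the baseline figure is 547, below the 636 limit. (p) does not operate here (there is no Tier 6 Waiver in force), so (o) stands. (e) is therefore removed.
Every exception is unavailable, so the rule governs.

Yes — Nikolai must hold a retail food licence.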